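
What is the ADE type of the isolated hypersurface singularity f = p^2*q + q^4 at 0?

The Hessian of f at 0 is [[0, 0], [0, 0]] with rank 0, so corank 2. A Groebner basis of the Jacobian ideal J(f) in C{p,q} is {p^3, p^2/4 + q^3, p*q}; counting standard monomials gives mu = 5. Corank 2; j^3 = p^2*q has shape L^2 M (L != M), so D-series; mu = 5 gives D_5.

D_{5}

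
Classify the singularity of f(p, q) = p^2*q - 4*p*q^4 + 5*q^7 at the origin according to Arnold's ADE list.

The Hessian of f at 0 is [[0, 0], [0, 0]] with rank 0, so corank 2. A Groebner basis of the Jacobian ideal J(f) in C{p,q} is {2*p^2/3 + p*q^3, -p*q/2 + q^4, p^3, p^2*q}; counting standard monomials gives mu = 8. Corank 2; j^3 = p^2*q has shape L^2 M (L != M), so D-series; mu = 8 gives D_8.

D8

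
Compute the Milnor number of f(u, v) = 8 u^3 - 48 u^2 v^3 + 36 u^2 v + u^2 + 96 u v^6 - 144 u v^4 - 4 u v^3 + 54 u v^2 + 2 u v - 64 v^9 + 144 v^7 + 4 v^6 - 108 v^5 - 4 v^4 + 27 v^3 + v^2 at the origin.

2

The Hessian of f at 0 is [[2, 2], [2, 2]] with rank 1, so corank 1. A Groebner basis of the Jacobian ideal J(f) in C{u,v} is {v^2, u + v}; counting standard monomials gives mu = 2. Corank 1: A-series; mu = 2 gives A_2.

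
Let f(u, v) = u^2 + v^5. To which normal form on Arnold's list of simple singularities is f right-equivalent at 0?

The Hessian of f at 0 has rank 1. Corank 1: A-series; mu = 4 gives A_4.

A4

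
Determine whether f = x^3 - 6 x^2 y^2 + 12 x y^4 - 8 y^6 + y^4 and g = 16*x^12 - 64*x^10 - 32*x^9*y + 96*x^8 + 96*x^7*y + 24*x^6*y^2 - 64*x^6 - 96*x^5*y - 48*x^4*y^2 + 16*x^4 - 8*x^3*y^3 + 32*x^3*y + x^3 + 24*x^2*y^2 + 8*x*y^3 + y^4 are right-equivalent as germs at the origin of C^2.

The Hessian of f at 0 has rank 0. Corank 2; j^3 = x^3 is a perfect cube, so E-series; the 4-jet and mu = 6 give E_6. The Hessian of g at 0 has rank 0. Corank 2; j^3 = x^3 is a perfect cube, so E-series; the 4-jet and mu = 6 give E_6. Both have type E_6, hence right-equivalent.

Yes.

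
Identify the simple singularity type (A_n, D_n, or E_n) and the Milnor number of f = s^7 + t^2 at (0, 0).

Type A6, Milnor number mu = 6.

The Hessian of f at 0 has rank 1. Corank 1: A-series; mu = 6 gives A_6.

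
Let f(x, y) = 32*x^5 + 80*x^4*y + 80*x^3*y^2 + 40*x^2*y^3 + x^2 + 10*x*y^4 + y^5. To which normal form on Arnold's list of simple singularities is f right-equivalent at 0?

A4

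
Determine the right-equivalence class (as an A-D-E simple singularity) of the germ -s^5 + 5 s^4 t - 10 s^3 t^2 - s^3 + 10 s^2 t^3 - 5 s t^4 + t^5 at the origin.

E8

The Hessian of f at 0 is [[0, 0], [0, 0]] with rank 0, so corank 2. A Groebner basis of the Jacobian ideal J(f) in C{s,t} is {t^5, s*t^3 - t^4/4, s^2}; counting standard monomials gives mu = 8. Corank 2; j^3 = -s^3 is a perfect cube, so E-series; the 5-jet and mu = 8 give E_8.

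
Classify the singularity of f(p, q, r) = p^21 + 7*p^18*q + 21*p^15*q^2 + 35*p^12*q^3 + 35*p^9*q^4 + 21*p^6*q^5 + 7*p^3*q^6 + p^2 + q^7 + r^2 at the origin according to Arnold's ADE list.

A6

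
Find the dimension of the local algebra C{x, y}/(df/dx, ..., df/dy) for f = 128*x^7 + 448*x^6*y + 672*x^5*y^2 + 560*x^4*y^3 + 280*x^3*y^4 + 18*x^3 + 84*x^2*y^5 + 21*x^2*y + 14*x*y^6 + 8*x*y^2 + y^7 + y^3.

8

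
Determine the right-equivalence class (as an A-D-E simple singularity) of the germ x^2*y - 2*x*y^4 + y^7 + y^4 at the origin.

D_{5}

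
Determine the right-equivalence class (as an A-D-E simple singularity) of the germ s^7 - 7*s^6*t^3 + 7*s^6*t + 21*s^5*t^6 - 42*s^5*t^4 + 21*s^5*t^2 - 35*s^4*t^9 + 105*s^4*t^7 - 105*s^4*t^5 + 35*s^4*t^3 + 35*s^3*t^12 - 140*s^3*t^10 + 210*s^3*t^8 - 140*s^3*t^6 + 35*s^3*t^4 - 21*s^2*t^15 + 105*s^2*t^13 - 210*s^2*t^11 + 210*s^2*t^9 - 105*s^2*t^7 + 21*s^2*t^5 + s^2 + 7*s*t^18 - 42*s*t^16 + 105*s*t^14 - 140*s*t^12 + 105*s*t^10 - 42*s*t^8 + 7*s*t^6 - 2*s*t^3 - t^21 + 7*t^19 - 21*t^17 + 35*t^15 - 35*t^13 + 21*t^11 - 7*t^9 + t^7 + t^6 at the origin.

The Hessian of f at 0 has rank 1. Corank 1: A-series; mu = 6 gives A_6.

A6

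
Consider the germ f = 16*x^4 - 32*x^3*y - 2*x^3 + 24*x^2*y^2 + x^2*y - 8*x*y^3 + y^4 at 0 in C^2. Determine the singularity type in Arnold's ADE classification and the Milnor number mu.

Type D_5, Milnor number mu = 5.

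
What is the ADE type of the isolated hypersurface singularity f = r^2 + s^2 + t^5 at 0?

The Hessian of f at 0 is [[2, 0, 0], [0, 0, 0], [0, 0, 2]] with rank 2, so corank 1. A Groebner basis of the Jacobian ideal J(f) in C{s,t,r} is {t^4, s, r}; counting standard monomials gives mu = 4. Corank 1: A-series; mu = 4 gives A_4.

A_4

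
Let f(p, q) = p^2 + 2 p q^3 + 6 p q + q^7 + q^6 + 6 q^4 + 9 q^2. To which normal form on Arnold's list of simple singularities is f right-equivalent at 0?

The Hessian of f at 0 has rank 1. Corank 1: A-series; mu = 6 gives A_6.

A_{6}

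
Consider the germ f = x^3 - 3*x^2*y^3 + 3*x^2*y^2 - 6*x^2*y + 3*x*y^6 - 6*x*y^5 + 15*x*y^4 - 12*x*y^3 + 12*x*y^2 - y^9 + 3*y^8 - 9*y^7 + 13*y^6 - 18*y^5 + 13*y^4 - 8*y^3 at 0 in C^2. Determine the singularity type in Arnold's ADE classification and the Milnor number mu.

Type E_6, Milnor number mu = 6.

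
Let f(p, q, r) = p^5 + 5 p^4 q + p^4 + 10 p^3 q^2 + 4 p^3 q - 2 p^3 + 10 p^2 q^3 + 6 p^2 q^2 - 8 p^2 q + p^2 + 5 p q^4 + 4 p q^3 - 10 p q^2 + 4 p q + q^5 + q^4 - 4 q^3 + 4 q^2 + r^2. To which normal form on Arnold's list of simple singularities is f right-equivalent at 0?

A4

The Hessian of f at 0 is [[2, 4, 0], [4, 8, 0], [0, 0, 2]] with rank 2, so corank 1. A Groebner basis of the Jacobian ideal J(f) in C{p,q,r} is {p/2 + q^3 - q^2/2 + q, p^2 - 2*p - 2*q^2 - 4*q, p*q + p/2 + 3*q^2/2 + q, r}; counting standard monomials gives mu = 4. Corank 1: A-series; mu = 4 gives A_4.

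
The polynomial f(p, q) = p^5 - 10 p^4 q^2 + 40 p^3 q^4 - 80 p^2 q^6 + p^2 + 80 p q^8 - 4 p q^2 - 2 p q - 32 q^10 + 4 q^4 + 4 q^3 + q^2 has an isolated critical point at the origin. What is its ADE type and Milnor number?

Type A_{4}, Milnor number mu = 4.

The Hessian of f at 0 has rank 1. Corank 1: A-series; mu = 4 gives A_4.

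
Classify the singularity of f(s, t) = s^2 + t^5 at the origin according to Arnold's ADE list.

A4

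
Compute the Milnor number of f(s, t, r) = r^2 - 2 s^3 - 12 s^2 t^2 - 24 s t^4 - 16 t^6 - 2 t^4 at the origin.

6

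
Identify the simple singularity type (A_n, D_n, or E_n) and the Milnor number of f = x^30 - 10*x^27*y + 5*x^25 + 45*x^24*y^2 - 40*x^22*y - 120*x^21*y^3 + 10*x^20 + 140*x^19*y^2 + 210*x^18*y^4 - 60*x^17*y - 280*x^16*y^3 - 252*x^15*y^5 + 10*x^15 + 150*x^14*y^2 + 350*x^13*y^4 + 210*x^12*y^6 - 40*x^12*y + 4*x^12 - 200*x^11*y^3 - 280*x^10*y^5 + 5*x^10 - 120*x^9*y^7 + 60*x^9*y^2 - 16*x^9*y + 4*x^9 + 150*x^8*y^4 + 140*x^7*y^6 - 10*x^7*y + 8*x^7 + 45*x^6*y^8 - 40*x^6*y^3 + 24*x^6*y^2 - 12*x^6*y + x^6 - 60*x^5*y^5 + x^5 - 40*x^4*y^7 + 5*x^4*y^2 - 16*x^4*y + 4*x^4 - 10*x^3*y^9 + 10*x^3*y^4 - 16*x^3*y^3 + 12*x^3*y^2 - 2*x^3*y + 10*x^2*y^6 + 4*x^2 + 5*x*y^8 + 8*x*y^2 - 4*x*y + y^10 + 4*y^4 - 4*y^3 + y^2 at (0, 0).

The Hessian of f at 0 has rank 1. Corank 1: A-series; mu = 4 gives A_4.

Type A_4, Milnor number mu = 4.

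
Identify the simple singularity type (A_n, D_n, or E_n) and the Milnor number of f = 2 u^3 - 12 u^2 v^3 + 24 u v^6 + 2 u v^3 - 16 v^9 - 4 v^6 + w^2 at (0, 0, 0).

Type E7, Milnor number mu = 7.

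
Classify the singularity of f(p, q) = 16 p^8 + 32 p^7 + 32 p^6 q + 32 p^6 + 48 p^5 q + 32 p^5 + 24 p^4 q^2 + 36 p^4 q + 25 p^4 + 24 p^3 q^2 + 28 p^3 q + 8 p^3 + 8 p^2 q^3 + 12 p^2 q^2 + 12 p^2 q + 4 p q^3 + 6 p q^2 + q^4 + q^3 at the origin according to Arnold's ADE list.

The Hessian of f at 0 has rank 0. Corank 2; j^3 = (2*p + q)^3 is a perfect cube, so E-series; the 4-jet and mu = 6 give E_6.

E6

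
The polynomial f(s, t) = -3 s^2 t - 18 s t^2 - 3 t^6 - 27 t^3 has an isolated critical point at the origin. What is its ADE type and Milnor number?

Type D7, Milnor number mu = 7.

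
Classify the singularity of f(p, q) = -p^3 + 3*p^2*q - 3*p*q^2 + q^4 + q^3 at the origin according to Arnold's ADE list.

E6

The Hessian of f at 0 is [[0, 0], [0, 0]] with rank 0, so corank 2. A Groebner basis of the Jacobian ideal J(f) in C{p,q} is {q^3, p^2 - 2*p*q + q^2}; counting standard monomials gives mu = 6. Corank 2; j^3 = -(p - q)^3 is a perfect cube, so E-series; the 4-jet and mu = 6 give E_6.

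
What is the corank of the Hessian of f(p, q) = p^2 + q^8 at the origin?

Hessian at 0 has rank 1.

1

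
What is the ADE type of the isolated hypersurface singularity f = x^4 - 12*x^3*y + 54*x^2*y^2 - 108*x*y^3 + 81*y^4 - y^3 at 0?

The Hessian of f at 0 is [[0, 0], [0, 0]] with rank 0, so corank 2. A Groebner basis of the Jacobian ideal J(f) in C{x,y} is {x^3 - 9*x^2*y, y^2}; counting standard monomials gives mu = 6. Corank 2; j^3 = -y^3 is a perfect cube, so E-series; the 4-jet and mu = 6 give E_6.

E6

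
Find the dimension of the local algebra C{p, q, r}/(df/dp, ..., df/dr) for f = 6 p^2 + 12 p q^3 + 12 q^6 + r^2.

The Hessian of f at 0 is [[12, 0, 0], [0, 0, 0], [0, 0, 2]] with rank 2, so corank 1. A Groebner basis of the Jacobian ideal J(f) in C{p,q,r} is {p*q^2, p + q^3, p^2, r}; counting standard monomials gives mu = 5. Corank 1: A-series; mu = 5 gives A_5.

5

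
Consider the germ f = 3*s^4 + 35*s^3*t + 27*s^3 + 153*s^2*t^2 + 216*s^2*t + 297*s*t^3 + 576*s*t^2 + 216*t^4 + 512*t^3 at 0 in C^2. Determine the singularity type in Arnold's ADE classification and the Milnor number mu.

The Hessian of f at 0 has rank 0. Corank 2; j^3 = (3*s + 8*t)^3 is a perfect cube, so E-series; the 4-jet and mu = 7 give E_7.

Type E7, Milnor number mu = 7.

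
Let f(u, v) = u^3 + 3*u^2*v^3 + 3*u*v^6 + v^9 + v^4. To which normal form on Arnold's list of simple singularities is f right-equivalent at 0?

E_6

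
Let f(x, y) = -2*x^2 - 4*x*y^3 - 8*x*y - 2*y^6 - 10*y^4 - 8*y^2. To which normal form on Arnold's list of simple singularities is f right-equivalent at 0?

A_3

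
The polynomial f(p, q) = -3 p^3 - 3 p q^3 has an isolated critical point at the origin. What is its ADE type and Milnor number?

The Hessian of f at 0 is [[0, 0], [0, 0]] with rank 0, so corank 2. A Groebner basis of the Jacobian ideal J(f) in C{p,q} is {p^3, p*q^2, 3*p^2 + q^3}; counting standard monomials gives mu = 7. Corank 2; j^3 = -3*p^3 is a perfect cube, so E-series; the 4-jet and mu = 7 give E_7.

Type E_{7}, Milnor number mu = 7.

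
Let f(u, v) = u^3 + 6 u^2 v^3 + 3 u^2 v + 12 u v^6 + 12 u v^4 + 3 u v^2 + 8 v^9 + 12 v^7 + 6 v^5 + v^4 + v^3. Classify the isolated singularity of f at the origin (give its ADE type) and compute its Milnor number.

Type E_{6}, Milnor number mu = 6.

The Hessian of f at 0 has rank 0. Corank 2; j^3 = (u + v)^3 is a perfect cube, so E-series; the 4-jet and mu = 6 give E_6.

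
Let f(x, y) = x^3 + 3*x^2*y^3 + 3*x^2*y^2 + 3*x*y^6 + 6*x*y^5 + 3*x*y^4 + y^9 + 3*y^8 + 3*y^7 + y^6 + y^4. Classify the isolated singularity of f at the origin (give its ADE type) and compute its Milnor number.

Type E_6, Milnor number mu = 6.

The Hessian of f at 0 has rank 0. Corank 2; j^3 = x^3 is a perfect cube, so E-series; the 4-jet and mu = 6 give E_6.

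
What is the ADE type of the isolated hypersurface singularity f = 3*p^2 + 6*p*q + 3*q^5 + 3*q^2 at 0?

The Hessian of f at 0 has rank 1. Corank 1: A-series; mu = 4 gives A_4.

A_{4}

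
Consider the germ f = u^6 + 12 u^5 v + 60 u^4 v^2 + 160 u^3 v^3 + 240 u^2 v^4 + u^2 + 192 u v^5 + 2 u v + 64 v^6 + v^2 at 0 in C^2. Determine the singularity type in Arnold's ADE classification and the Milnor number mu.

The Hessian of f at 0 is [[2, 2], [2, 2]] with rank 1, so corank 1. A Groebner basis of the Jacobian ideal J(f) in C{u,v} is {v^5, u + v}; counting standard monomials gives mu = 5. Corank 1: A-series; mu = 5 gives A_5.

Type A_{5}, Milnor number mu = 5.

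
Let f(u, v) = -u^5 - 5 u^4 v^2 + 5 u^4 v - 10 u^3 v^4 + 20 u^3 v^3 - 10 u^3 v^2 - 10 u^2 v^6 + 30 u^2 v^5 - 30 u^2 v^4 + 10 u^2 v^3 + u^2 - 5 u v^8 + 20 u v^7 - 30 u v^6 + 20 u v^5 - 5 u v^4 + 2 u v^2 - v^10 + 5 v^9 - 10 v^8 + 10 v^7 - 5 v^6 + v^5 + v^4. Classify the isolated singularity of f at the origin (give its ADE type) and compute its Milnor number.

Type A_4, Milnor number mu = 4.

The Hessian of f at 0 has rank 1. Corank 1: A-series; mu = 4 gives A_4.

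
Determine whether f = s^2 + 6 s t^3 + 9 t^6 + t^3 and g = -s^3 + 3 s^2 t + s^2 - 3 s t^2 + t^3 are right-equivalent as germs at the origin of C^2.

Yes.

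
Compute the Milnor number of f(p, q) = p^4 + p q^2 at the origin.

The Hessian of f at 0 has rank 0. Corank 2; j^3 = p*q^2 has shape L^2 M (L != M), so D-series; mu = 5 gives D_5.

5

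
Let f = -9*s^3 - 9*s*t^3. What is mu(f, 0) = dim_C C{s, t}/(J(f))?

7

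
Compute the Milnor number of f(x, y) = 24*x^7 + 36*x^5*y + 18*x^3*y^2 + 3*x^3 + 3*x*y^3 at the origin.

The Hessian of f at 0 has rank 0. Corank 2; j^3 = 3*x^3 is a perfect cube, so E-series; the 4-jet and mu = 7 give E_7.

7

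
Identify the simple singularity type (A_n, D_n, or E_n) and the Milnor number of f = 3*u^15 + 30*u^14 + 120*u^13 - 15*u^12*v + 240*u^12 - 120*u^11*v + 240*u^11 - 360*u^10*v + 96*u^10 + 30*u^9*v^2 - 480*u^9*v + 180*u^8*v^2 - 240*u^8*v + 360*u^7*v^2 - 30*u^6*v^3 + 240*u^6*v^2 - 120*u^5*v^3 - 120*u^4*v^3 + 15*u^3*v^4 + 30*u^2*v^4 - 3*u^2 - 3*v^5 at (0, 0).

The Hessian of f at 0 has rank 1. Corank 1: A-series; mu = 4 gives A_4.

Type A_4, Milnor number mu = 4.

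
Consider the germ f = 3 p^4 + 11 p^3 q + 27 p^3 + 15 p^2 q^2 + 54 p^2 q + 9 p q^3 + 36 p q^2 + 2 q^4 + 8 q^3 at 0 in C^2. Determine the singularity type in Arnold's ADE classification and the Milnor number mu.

The Hessian of f at 0 is [[0, 0], [0, 0]] with rank 0, so corank 2. A Groebner basis of the Jacobian ideal J(f) in C{p,q} is {19683*p^2 + 26244*p*q + q^4 + 27*q^3 + 8748*q^2, p^3 + 270*p^2 + 360*p*q + 2*q^3/3 + 120*q^2, p^2*q - 243*p^2 - 324*p*q - 7*q^3/9 - 108*q^2, 162*p^2 + p*q^2 + 216*p*q + 8*q^3/9 + 72*q^2}; counting standard monomials gives mu = 7. Corank 2; j^3 = (3*p + 2*q)^3 is a perfect cube, so E-series; the 4-jet and mu = 7 give E_7.

Type E_7, Milnor number mu = 7.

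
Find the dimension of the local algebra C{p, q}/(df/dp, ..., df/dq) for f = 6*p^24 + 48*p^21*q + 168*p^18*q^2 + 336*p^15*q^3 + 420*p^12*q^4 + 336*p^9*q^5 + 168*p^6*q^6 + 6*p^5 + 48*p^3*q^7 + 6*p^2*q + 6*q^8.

9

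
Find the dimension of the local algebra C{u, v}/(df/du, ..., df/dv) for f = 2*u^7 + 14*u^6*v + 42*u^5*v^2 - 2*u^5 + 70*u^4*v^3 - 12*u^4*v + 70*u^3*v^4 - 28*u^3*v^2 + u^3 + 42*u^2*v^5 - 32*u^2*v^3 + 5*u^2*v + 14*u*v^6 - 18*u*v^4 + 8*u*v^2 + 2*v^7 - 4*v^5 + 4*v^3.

8

The Hessian of f at 0 is [[0, 0], [0, 0]] with rank 0, so corank 2. A Groebner basis of the Jacobian ideal J(f) in C{u,v} is {19*u^2/6 + u*v^3 + 32*u*v/3 + 26*v^2/3, -5*u^2/3 - 17*u*v/3 + v^4 - 14*v^2/3, u^3 - 12*u*v^2 - 16*v^3, u^2*v + 4*u*v^2 + 4*v^3}; counting standard monomials gives mu = 8. Corank 2; j^3 = (u + v)*(u + 2*v)^2 has shape L^2 M (L != M), so D-series; mu = 8 gives D_8.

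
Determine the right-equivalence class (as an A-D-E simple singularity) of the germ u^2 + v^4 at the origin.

A_3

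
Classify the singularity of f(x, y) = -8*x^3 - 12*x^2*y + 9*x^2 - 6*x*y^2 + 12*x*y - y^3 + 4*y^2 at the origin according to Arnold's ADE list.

The Hessian of f at 0 has rank 1. Corank 1: A-series; mu = 2 gives A_2.

A_2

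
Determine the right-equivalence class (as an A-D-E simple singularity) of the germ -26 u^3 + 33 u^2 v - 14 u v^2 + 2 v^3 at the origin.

D_4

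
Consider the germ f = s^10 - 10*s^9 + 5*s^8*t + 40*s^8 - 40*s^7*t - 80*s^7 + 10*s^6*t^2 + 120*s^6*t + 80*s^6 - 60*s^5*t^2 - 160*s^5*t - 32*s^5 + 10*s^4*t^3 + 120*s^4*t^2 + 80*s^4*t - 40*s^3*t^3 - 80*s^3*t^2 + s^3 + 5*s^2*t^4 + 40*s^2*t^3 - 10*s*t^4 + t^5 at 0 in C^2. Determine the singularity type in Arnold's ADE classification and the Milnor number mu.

The Hessian of f at 0 has rank 0. Corank 2; j^3 = s^3 is a perfect cube, so E-series; the 5-jet and mu = 8 give E_8.

Type E_8, Milnor number mu = 8.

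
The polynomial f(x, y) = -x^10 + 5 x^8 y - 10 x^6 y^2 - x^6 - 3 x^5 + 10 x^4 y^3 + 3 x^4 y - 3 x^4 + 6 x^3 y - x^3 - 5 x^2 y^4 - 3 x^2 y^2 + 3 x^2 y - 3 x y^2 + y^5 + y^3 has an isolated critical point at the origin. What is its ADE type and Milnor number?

Type E_{8}, Milnor number mu = 8.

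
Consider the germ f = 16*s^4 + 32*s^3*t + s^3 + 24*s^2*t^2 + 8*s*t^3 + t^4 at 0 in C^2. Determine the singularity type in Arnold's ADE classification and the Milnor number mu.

The Hessian of f at 0 has rank 0. Corank 2; j^3 = s^3 is a perfect cube, so E-series; the 4-jet and mu = 6 give E_6.

Type E_6, Milnor number mu = 6.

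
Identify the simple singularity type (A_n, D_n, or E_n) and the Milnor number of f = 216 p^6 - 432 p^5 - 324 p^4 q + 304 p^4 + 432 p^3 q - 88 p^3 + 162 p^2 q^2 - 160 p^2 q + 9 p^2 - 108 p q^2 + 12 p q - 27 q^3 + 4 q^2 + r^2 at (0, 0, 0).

Type A_{2}, Milnor number mu = 2.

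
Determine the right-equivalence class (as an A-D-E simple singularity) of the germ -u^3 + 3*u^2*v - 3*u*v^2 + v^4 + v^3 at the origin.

The Hessian of f at 0 has rank 0. Corank 2; j^3 = -(u - v)^3 is a perfect cube, so E-series; the 4-jet and mu = 6 give E_6.

E_{6}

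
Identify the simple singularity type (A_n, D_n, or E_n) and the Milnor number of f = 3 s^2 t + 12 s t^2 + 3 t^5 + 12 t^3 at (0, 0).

Type D6, Milnor number mu = 6.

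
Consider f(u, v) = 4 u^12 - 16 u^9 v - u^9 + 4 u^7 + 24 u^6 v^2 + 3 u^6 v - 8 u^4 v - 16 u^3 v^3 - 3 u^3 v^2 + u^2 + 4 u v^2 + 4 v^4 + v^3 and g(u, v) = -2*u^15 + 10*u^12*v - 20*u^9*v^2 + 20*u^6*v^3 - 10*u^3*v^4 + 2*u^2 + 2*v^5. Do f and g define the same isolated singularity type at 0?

The Hessian of f at 0 has rank 1. Corank 1: A-series; mu = 2 gives A_2. The Hessian of g at 0 has rank 1. Corank 1: A-series; mu = 4 gives A_4. f is A_2 but g is A_4, hence not right-equivalent.

No.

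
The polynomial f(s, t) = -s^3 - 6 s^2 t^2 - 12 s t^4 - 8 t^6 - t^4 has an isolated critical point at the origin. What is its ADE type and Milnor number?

Type E_{6}, Milnor number mu = 6.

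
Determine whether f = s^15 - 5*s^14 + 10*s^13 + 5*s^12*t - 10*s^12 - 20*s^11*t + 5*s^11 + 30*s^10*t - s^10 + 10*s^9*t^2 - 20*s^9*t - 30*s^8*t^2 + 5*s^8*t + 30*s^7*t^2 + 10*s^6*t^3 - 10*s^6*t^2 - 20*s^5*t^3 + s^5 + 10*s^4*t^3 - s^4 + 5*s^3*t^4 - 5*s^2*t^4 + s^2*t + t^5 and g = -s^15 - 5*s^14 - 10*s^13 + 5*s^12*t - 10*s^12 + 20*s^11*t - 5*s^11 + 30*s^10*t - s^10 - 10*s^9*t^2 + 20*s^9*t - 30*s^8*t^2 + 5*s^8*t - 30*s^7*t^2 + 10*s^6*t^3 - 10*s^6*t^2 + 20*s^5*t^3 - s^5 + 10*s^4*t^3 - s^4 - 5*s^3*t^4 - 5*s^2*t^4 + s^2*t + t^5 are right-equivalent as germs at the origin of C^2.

The Hessian of f at 0 has rank 0. Corank 2; j^3 = s^2*t has shape L^2 M (L != M), so D-series; mu = 6 gives D_6. The Hessian of g at 0 has rank 0. Corank 2; j^3 = s^2*t has shape L^2 M (L != M), so D-series; mu = 6 gives D_6. Both have type D_6, hence right-equivalent.

Yes.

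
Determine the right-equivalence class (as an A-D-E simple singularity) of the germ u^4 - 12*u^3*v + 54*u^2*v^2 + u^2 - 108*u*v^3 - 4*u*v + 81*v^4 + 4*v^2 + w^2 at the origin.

A_{3}

The Hessian of f at 0 has rank 2. Corank 1: A-series; mu = 3 gives A_3.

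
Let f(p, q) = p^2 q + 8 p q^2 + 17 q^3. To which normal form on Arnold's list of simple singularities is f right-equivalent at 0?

The Hessian of f at 0 is [[0, 0], [0, 0]] with rank 0, so corank 2. A Groebner basis of the Jacobian ideal J(f) in C{p,q} is {q^3, p^2 - 13*q^2, p*q + 4*q^2}; counting standard monomials gives mu = 4. Corank 2; j^3 = q*(p^2 + 8*p*q + 17*q^2) splits into three distinct lines over C (the quadratic factor has nonzero discriminant), so D_4.

D_{4}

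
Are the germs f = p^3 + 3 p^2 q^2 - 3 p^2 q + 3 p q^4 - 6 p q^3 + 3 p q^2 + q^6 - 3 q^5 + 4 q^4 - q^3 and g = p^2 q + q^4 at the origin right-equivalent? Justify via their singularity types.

The Hessian of f at 0 has rank 0. Corank 2; j^3 = (p - q)^3 is a perfect cube, so E-series; the 4-jet and mu = 6 give E_6. The Hessian of g at 0 has rank 0. Corank 2; j^3 = p^2*q has shape L^2 M (L != M), so D-series; mu = 5 gives D_5. f is E_6 but g is D_5, hence not right-equivalent.

No.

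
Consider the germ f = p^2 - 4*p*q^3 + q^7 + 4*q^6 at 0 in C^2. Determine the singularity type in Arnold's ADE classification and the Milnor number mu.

The Hessian of f at 0 has rank 1. Corank 1: A-series; mu = 6 gives A_6.

Type A_6, Milnor number mu = 6.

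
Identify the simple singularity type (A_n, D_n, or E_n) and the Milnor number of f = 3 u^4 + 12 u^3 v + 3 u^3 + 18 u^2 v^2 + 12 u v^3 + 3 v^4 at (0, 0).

The Hessian of f at 0 has rank 0. Corank 2; j^3 = 3*u^3 is a perfect cube, so E-series; the 4-jet and mu = 6 give E_6.

Type E_6, Milnor number mu = 6.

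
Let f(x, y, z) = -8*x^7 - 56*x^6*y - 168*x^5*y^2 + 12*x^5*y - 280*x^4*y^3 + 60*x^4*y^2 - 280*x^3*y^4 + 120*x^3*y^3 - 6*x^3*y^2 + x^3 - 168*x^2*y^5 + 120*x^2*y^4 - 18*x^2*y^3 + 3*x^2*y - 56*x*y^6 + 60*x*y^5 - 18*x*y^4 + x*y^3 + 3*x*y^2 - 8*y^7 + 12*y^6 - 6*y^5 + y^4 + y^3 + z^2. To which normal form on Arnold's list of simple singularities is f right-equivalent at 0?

E_7

The Hessian of f at 0 is [[0, 0, 0], [0, 0, 0], [0, 0, 2]] with rank 1, so corank 2. A Groebner basis of the Jacobian ideal J(f) in C{x,y,z} is {x^3 + 3*x^2*y + 6*x^2 + 12*x*y + 6*y^2, -3*x^2 + x*y^2 - 6*x*y - 3*y^2, 3*x^2 + 6*x*y + y^3 + 3*y^2, z}; counting standard monomials gives mu = 7. Corank 2; j^3 = (x + y)^3 is a perfect cube, so E-series; the 4-jet and mu = 7 give E_7.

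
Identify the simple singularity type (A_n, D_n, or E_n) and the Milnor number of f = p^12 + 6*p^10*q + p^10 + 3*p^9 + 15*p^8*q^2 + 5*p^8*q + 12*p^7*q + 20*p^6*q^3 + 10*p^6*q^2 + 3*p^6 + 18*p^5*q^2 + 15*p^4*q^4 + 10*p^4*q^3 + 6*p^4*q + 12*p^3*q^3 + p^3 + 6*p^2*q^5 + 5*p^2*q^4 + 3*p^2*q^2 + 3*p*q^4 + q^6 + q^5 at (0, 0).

Type E_8, Milnor number mu = 8.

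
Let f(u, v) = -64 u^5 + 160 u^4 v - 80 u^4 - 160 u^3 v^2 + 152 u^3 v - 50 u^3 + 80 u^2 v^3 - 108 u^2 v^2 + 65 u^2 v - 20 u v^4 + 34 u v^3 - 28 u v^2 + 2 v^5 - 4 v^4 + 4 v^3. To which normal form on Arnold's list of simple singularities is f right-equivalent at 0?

D_6

The Hessian of f at 0 has rank 0. Corank 2; j^3 = -(2*u - v)*(5*u - 2*v)^2 has shape L^2 M (L != M), so D-series; mu = 6 gives D_6.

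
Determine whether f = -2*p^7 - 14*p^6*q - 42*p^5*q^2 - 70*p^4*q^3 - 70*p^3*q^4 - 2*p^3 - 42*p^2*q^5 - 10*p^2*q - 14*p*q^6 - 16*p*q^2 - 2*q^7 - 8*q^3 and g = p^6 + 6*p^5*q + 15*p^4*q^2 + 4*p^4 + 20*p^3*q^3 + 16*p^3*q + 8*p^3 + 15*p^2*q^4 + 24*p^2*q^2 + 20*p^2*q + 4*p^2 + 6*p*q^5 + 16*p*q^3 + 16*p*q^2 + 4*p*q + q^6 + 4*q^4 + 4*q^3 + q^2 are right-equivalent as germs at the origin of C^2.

No.

The Hessian of f at 0 has rank 0. Corank 2; j^3 = -2*(p + q)*(p + 2*q)^2 has shape L^2 M (L != M), so D-series; mu = 8 gives D_8. The Hessian of g at 0 has rank 1. Corank 1: A-series; mu = 5 gives A_5. f is D_8 but g is A_5, hence not right-equivalent.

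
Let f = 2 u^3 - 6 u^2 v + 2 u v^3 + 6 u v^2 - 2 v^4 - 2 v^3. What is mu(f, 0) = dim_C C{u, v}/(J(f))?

7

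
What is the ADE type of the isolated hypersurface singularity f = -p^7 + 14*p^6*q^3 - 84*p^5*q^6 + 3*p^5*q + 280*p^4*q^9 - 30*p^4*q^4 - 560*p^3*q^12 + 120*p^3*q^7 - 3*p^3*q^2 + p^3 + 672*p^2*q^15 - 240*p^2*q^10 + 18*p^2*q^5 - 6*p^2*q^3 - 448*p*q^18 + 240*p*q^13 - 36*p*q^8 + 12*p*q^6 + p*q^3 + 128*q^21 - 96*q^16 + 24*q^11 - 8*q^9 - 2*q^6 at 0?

E7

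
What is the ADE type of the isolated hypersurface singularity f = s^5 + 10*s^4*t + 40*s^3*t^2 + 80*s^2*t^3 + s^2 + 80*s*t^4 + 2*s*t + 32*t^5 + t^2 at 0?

A_4

The Hessian of f at 0 has rank 1. Corank 1: A-series; mu = 4 gives A_4.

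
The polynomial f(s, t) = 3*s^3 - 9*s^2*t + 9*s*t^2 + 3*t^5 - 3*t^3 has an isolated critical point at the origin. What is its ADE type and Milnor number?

The Hessian of f at 0 has rank 0. Corank 2; j^3 = 3*(s - t)^3 is a perfect cube, so E-series; the 5-jet and mu = 8 give E_8.

Type E_8, Milnor number mu = 8.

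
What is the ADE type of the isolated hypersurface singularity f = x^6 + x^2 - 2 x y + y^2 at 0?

A5

The Hessian of f at 0 has rank 1. Corank 1: A-series; mu = 5 gives A_5.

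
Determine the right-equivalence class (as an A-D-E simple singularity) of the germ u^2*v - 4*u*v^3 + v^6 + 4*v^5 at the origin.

D7

The Hessian of f at 0 has rank 0. Corank 2; j^3 = u^2*v has shape L^2 M (L != M), so D-series; mu = 7 gives D_7.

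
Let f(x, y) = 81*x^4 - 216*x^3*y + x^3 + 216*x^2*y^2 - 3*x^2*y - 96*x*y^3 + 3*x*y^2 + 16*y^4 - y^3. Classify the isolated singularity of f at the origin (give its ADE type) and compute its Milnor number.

The Hessian of f at 0 is [[0, 0], [0, 0]] with rank 0, so corank 2. A Groebner basis of the Jacobian ideal J(f) in C{x,y} is {y^4, x*y^2 - 8*y^3/9, x^2 - 2*x*y + y^2}; counting standard monomials gives mu = 6. Corank 2; j^3 = (x - y)^3 is a perfect cube, so E-series; the 4-jet and mu = 6 give E_6.

Type E_{6}, Milnor number mu = 6.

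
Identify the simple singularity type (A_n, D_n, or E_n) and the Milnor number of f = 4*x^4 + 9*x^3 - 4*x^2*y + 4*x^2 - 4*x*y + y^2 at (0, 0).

Type A_{2}, Milnor number mu = 2.

The Hessian of f at 0 has rank 1. Corank 1: A-series; mu = 2 gives A_2.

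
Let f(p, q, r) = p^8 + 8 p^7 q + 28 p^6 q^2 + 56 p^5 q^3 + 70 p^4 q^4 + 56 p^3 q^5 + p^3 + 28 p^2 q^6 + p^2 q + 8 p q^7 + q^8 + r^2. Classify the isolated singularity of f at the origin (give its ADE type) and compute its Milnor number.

The Hessian of f at 0 has rank 1. Corank 2; j^3 = p^2*(p + q) has shape L^2 M (L != M), so D-series; mu = 9 gives D_9.

Type D_{9}, Milnor number mu = 9.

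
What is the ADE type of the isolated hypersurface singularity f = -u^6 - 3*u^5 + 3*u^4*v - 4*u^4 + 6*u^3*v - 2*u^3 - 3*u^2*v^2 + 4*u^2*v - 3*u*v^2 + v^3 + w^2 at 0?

D_{4}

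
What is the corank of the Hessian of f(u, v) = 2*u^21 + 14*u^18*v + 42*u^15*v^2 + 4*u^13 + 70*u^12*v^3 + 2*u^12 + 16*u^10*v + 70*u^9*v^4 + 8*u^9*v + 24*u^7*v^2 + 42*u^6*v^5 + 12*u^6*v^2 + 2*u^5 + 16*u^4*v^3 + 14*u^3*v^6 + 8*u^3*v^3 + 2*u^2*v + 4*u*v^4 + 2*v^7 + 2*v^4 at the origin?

2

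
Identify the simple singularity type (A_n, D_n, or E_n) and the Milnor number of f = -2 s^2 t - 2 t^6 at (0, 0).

Type D_7, Milnor number mu = 7.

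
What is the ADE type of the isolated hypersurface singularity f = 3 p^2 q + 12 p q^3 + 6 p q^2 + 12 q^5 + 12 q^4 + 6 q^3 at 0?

The Hessian of f at 0 is [[0, 0], [0, 0]] with rank 0, so corank 2. A Groebner basis of the Jacobian ideal J(f) in C{p,q} is {q^3, p^2 + 2*q^2, p*q + q^2}; counting standard monomials gives mu = 4. Corank 2; j^3 = 3*q*(p^2 + 2*p*q + 2*q^2) splits into three distinct lines over C (the quadratic factor has nonzero discriminant), so D_4.

D_4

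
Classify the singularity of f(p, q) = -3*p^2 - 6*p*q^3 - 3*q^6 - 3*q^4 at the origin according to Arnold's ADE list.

The Hessian of f at 0 is [[-6, 0], [0, 0]] with rank 1, so corank 1. A Groebner basis of the Jacobian ideal J(f) in C{p,q} is {q^3, p}; counting standard monomials gives mu = 3. Corank 1: A-series; mu = 3 gives A_3.

A_3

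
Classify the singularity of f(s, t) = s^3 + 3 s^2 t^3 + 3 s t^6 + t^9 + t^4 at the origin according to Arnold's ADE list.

The Hessian of f at 0 is [[0, 0], [0, 0]] with rank 0, so corank 2. A Groebner basis of the Jacobian ideal J(f) in C{s,t} is {t^3, s^2}; counting standard monomials gives mu = 6. Corank 2; j^3 = s^3 is a perfect cube, so E-series; the 4-jet and mu = 6 give E_6.

E_{6}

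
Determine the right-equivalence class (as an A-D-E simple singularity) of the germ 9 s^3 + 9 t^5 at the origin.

E8

The Hessian of f at 0 has rank 0. Corank 2; j^3 = 9*s^3 is a perfect cube, so E-series; the 5-jet and mu = 8 give E_8.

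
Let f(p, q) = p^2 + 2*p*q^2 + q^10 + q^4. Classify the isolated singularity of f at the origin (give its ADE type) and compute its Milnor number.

Type A_9, Milnor number mu = 9.

The Hessian of f at 0 is [[2, 0], [0, 0]] with rank 1, so corank 1. A Groebner basis of the Jacobian ideal J(f) in C{p,q} is {p^5, p^4*q, p + q^2}; counting standard monomials gives mu = 9. Corank 1: A-series; mu = 9 gives A_9.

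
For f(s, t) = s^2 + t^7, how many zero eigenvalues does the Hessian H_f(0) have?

1

The Hessian at 0 is [[2, 0], [0, 0]] of rank 1; hence corank 1.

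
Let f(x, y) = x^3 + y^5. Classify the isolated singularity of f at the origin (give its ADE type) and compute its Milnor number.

Type E8, Milnor number mu = 8.

The Hessian of f at 0 has rank 0. Corank 2; j^3 = x^3 is a perfect cube, so E-series; the 5-jet and mu = 8 give E_8.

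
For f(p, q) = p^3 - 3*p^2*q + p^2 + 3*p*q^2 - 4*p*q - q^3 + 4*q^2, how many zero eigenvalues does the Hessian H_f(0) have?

1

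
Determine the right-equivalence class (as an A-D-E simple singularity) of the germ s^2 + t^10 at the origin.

A_9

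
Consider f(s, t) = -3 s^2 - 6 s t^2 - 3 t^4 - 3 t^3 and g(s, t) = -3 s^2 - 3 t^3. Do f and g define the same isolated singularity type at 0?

Yes.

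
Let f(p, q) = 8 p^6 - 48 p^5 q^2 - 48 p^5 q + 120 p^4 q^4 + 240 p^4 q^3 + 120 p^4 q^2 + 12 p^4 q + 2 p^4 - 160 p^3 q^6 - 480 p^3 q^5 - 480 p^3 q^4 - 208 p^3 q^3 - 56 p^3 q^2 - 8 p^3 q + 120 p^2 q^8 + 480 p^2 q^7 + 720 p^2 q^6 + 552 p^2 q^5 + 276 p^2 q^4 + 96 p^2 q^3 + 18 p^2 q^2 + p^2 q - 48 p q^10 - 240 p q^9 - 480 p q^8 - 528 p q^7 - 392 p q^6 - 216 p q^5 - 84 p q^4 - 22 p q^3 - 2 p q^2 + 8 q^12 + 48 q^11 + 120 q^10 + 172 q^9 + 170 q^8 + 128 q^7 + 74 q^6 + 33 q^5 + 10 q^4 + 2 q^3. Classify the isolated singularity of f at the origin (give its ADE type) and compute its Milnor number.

The Hessian of f at 0 has rank 0. Corank 2; j^3 = q*(p^2 - 2*p*q + 2*q^2) splits into three distinct lines over C (the quadratic factor has nonzero discriminant), so D_4.

Type D_{4}, Milnor number mu = 4.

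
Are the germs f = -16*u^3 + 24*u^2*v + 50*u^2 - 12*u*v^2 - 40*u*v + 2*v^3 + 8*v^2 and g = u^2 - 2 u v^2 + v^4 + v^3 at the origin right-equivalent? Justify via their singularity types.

Yes.

The Hessian of f at 0 has rank 1. Corank 1: A-series; mu = 2 gives A_2. The Hessian of g at 0 has rank 1. Corank 1: A-series; mu = 2 gives A_2. Both have type A_2, hence right-equivalent.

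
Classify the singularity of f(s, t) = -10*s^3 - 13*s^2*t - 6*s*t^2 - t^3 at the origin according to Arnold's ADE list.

The Hessian of f at 0 has rank 0. Corank 2; j^3 = -(2*s + t)*(5*s^2 + 4*s*t + t^2) splits into three distinct lines over C (the quadratic factor has nonzero discriminant), so D_4.

D_{4}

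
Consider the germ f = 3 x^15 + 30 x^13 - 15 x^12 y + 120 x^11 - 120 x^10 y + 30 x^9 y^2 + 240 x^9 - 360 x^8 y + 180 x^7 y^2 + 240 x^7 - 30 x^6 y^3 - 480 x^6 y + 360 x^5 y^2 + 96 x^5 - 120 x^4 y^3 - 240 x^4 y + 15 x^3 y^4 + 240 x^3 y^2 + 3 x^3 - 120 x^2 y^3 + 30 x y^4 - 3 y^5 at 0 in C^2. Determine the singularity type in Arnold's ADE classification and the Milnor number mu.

Type E8, Milnor number mu = 8.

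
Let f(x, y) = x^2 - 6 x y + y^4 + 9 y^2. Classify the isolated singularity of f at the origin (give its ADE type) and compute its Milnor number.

Type A3, Milnor number mu = 3.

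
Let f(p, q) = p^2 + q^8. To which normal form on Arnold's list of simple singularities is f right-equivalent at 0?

A7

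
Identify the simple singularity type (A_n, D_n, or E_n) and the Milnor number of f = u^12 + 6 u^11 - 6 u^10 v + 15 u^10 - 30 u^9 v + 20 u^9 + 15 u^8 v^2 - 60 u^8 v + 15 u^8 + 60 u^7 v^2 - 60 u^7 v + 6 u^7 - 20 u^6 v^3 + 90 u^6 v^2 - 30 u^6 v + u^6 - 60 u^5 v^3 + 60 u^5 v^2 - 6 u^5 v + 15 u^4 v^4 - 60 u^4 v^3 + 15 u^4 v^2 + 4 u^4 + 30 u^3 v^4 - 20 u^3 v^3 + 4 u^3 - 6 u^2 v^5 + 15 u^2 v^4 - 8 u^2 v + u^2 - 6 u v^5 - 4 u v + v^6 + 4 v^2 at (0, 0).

The Hessian of f at 0 is [[2, -4], [-4, 8]] with rank 1, so corank 1. A Groebner basis of the Jacobian ideal J(f) in C{u,v} is {u*v^2 + 3*u*v/4 + u/16 - v^2 - v/8, 5*u*v/8 + u/16 + v^3 - 3*v^2/4 - v/8, u^2 + u/2 - v}; counting standard monomials gives mu = 5. Corank 1: A-series; mu = 5 gives A_5.

Type A_5, Milnor number mu = 5.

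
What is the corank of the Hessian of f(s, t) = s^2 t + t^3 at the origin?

Hessian at 0 has rank 0.

2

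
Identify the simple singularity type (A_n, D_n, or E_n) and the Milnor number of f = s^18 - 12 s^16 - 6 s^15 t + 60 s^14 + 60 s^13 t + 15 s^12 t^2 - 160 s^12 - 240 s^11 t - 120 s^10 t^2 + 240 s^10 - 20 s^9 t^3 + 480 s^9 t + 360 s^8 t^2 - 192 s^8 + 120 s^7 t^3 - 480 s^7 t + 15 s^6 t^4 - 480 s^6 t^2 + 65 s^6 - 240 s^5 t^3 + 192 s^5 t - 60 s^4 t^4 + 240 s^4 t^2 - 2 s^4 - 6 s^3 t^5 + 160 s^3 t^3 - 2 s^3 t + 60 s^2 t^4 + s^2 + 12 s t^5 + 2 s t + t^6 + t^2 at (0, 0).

Type A_{5}, Milnor number mu = 5.

The Hessian of f at 0 has rank 1. Corank 1: A-series; mu = 5 gives A_5.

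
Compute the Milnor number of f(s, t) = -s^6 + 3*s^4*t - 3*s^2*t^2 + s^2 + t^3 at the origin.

2

The Hessian of f at 0 has rank 1. Corank 1: A-series; mu = 2 gives A_2.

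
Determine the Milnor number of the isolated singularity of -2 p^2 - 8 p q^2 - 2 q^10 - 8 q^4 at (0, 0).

9

The Hessian of f at 0 is [[-4, 0], [0, 0]] with rank 1, so corank 1. A Groebner basis of the Jacobian ideal J(f) in C{p,q} is {p^5, p^4*q, p/2 + q^2}; counting standard monomials gives mu = 9. Corank 1: A-series; mu = 9 gives A_9.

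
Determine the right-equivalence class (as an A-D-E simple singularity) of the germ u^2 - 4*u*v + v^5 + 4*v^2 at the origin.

A4

The Hessian of f at 0 has rank 1. Corank 1: A-series; mu = 4 gives A_4.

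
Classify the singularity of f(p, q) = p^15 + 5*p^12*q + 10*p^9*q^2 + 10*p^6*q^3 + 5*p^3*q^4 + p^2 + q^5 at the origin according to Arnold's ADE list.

The Hessian of f at 0 has rank 1. Corank 1: A-series; mu = 4 gives A_4.

A_{4}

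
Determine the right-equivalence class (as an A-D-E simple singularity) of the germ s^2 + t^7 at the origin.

A_6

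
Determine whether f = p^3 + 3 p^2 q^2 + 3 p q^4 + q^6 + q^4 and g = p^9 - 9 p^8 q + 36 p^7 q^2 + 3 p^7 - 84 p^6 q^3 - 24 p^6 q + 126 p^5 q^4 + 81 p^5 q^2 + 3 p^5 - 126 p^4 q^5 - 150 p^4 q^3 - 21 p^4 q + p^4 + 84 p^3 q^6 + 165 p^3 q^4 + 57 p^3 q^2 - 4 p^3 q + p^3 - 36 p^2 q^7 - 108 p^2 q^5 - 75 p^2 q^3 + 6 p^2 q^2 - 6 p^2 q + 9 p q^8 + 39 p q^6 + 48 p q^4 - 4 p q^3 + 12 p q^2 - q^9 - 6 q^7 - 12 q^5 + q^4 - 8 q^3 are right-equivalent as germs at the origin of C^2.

Yes.

The Hessian of f at 0 is [[0, 0], [0, 0]] with rank 0, so corank 2. A Groebner basis of the Jacobian ideal J(f) in C{p,q} is {p^3, p^2*q, p^2/2 + p*q^2, q^3}; counting standard monomials gives mu = 6. Corank 2; j^3 = p^3 is a perfect cube, so E-series; the 4-jet and mu = 6 give E_6. The Hessian of g at 0 is [[0, 0], [0, 0]] with rank 0, so corank 2. A Groebner basis of the Jacobian ideal J(g) in C{p,q} is {q^4, p*q^2 - 5*q^3/3, p^2 - 4*p*q + 4*q^2}; counting standard monomials gives mu = 6. Corank 2; j^3 = (p - 2*q)^3 is a perfect cube, so E-series; the 4-jet and mu = 6 give E_6. Both have type E_6, hence right-equivalent.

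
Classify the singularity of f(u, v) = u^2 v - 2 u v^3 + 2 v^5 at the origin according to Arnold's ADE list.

D6

The Hessian of f at 0 has rank 0. Corank 2; j^3 = u^2*v has shape L^2 M (L != M), so D-series; mu = 6 gives D_6.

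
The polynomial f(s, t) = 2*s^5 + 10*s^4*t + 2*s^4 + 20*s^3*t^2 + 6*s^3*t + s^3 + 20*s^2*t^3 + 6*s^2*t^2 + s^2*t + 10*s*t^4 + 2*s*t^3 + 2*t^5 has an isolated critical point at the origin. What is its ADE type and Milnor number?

Type D_6, Milnor number mu = 6.

The Hessian of f at 0 has rank 0. Corank 2; j^3 = s^2*(s + t) has shape L^2 M (L != M), so D-series; mu = 6 gives D_6.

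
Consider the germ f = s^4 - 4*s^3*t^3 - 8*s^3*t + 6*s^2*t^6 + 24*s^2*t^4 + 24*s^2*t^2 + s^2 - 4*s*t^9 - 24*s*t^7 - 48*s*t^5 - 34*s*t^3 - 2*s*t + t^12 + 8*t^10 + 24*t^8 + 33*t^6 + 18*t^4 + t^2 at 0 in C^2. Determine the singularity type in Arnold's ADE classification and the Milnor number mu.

Type A3, Milnor number mu = 3.

The Hessian of f at 0 has rank 1. Corank 1: A-series; mu = 3 gives A_3.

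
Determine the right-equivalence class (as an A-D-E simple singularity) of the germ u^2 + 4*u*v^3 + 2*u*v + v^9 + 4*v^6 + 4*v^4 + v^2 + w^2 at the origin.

A_{8}

The Hessian of f at 0 is [[2, 2, 0], [2, 2, 0], [0, 0, 2]] with rank 2, so corank 1. A Groebner basis of the Jacobian ideal J(f) in C{u,v,w} is {u^2*v^2 - u^2 - 3*u*v/2 - v^2/2, u^3 + 3*u^2*v + 3*u*v^2 - u/2 - v/2, u/2 + v^3 + v/2, w}; counting standard monomials gives mu = 8. Corank 1: A-series; mu = 8 gives A_8.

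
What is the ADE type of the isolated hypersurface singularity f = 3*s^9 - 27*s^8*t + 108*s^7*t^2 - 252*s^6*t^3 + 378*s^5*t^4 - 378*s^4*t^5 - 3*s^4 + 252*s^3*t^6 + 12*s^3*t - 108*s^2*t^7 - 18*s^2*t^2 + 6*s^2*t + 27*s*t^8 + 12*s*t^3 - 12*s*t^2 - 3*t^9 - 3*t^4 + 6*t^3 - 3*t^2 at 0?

The Hessian of f at 0 is [[0, 0], [0, -6]] with rank 1, so corank 1. A Groebner basis of the Jacobian ideal J(f) in C{s,t} is {t^4, s^2 - 2*s*t + t^2 - t}; counting standard monomials gives mu = 8. Corank 1: A-series; mu = 8 gives A_8.

A_8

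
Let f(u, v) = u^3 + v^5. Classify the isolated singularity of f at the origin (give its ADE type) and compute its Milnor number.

Type E_{8}, Milnor number mu = 8.

The Hessian of f at 0 has rank 0. Corank 2; j^3 = u^3 is a perfect cube, so E-series; the 5-jet and mu = 8 give E_8.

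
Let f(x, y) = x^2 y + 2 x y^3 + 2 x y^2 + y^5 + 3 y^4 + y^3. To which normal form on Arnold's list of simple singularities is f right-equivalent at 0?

The Hessian of f at 0 is [[0, 0], [0, 0]] with rank 0, so corank 2. A Groebner basis of the Jacobian ideal J(f) in C{x,y} is {x*y^2 - x*y - y^2, x*y + y^3 + y^2, x^2 - 2*x*y - 3*y^2}; counting standard monomials gives mu = 5. Corank 2; j^3 = y*(x + y)^2 has shape L^2 M (L != M), so D-series; mu = 5 gives D_5.

D5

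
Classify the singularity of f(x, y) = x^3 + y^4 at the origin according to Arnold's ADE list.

The Hessian of f at 0 has rank 0. Corank 2; j^3 = x^3 is a perfect cube, so E-series; the 4-jet and mu = 6 give E_6.

E_6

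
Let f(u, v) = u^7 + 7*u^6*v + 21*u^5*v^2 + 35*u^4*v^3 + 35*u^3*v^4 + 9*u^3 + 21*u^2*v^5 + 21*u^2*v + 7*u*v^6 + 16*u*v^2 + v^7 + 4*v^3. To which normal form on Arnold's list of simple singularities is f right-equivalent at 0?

D_{8}

The Hessian of f at 0 has rank 0. Corank 2; j^3 = (u + v)*(3*u + 2*v)^2 has shape L^2 M (L != M), so D-series; mu = 8 gives D_8.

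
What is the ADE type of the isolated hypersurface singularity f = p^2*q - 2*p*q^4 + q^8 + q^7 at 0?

D9

The Hessian of f at 0 is [[0, 0], [0, 0]] with rank 0, so corank 2. A Groebner basis of the Jacobian ideal J(f) in C{p,q} is {p^2*q^2, -8*p^2*q - p^2 + p*q^3, -p*q + q^4, p^3}; counting standard monomials gives mu = 9. Corank 2; j^3 = p^2*q has shape L^2 M (L != M), so D-series; mu = 9 gives D_9.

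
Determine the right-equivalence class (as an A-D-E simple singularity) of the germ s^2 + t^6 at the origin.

A_{5}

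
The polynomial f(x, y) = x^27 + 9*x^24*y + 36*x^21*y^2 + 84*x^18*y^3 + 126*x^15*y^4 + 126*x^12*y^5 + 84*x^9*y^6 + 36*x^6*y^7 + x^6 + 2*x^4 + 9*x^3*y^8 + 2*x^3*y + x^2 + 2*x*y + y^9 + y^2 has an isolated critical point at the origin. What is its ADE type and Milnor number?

Type A_{8}, Milnor number mu = 8.

The Hessian of f at 0 has rank 1. Corank 1: A-series; mu = 8 gives A_8.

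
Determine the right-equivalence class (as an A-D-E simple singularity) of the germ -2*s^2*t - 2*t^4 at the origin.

D5

The Hessian of f at 0 has rank 0. Corank 2; j^3 = -2*s^2*t has shape L^2 M (L != M), so D-series; mu = 5 gives D_5.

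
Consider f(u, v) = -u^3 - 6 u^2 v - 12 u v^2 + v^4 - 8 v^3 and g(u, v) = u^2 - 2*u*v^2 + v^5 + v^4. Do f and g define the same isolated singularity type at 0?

The Hessian of f at 0 has rank 0. Corank 2; j^3 = -(u + 2*v)^3 is a perfect cube, so E-series; the 4-jet and mu = 6 give E_6. The Hessian of g at 0 has rank 1. Corank 1: A-series; mu = 4 gives A_4. f is E_6 but g is A_4, hence not right-equivalent.

No.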